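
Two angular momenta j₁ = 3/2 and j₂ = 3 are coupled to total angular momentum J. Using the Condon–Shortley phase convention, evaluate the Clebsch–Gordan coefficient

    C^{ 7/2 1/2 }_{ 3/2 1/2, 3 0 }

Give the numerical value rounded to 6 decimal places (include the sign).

triangle: 1!*2!*5!/9! = 240/362880
(j±m)!: 2!*1!*3!*3!*4!*3! = 10368
prefactor² = (2J+1)*Δ*N² = 384/7
  k=0: +1/(0!*1!*1!*3!*1!*2!) = 1/12
  k=1: −1/(1!*0!*0!*2!*2!*3!) = -1/24
Σ = 1/24  ⇒  CG² = 384/7*1/24² = 2/21
CG = +√(2/21) = +0.308607

+0.308607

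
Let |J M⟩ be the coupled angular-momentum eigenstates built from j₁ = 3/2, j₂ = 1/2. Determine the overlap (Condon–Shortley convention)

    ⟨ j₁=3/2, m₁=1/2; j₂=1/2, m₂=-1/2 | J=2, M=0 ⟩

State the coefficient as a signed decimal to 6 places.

+√(1/2) = +0.707107

√[5·0!3!1!/5! · 2!1!0!1!2!2!] = √(2)
  +(−1)^0/∏(0,0,1,0,2,1)! = 1/2  (running 1/2)
⟨..|..⟩ = √(2)·(1/2) = +0.707107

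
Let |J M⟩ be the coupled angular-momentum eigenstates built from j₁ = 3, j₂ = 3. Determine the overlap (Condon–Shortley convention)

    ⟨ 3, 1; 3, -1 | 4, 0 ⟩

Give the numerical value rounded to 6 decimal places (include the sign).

+0.080582

j₁+j₂−J=2  J+j₁−j₂=4  J−j₁+j₂=4  j₁+j₂+J+1=11
(j₁±m₁, j₂±m₂, J±M) = (4,2,2,4,4,4)
P² = 663552/1925
sum k=0..2:
  [0] +1/32 = 1/32
  [1] −1/36 = -1/36
  [2] +1/1152 = 1/1152
S = 5/1152
C² = P²·S² = 1/154 ; C = +0.080582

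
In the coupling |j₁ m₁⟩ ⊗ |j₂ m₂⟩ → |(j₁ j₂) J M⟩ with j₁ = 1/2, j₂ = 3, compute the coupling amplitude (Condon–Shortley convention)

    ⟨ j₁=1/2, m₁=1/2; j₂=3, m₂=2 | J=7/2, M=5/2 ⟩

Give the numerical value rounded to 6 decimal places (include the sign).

triangle: 0!*1!*6!/8! = 720/40320
(j±m)!: 1!*0!*5!*1!*6!*1! = 86400
prefactor² = (2J+1)*Δ*N² = 86400/7
  k=0: +1/(0!*0!*0!*5!*1!*1!) = 1/120
Σ = 1/120  ⇒  CG² = 86400/7*1/120² = 6/7
CG = +√(6/7) = +0.925820

+√(6/7) = +0.925820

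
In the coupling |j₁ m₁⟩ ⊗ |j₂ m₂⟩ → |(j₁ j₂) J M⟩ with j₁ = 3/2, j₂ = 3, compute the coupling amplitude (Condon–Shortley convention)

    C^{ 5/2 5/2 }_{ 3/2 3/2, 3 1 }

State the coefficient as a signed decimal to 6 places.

j₁+j₂−J=2  J+j₁−j₂=1  J−j₁+j₂=4  j₁+j₂+J+1=8
(j₁±m₁, j₂±m₂, J±M) = (3,0,4,2,5,0)
P² = 1728/7
sum k=0..0:
  [0] +1/48 = 1/48
S = 1/48
C² = P²·S² = 3/28 ; C = +0.327327

+√(3/28) = +0.327327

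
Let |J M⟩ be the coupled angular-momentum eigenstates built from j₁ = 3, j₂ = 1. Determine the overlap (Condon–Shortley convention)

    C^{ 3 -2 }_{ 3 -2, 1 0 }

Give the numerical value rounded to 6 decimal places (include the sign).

j₁+j₂−J=1  J+j₁−j₂=5  J−j₁+j₂=1  j₁+j₂+J+1=8
(j₁±m₁, j₂±m₂, J±M) = (1,5,1,1,1,5)
P² = 300
sum k=0..1:
  [0] +1/120 = 1/120
  [1] −1/24 = -1/24
S = -1/30
C² = P²·S² = 1/3 ; C = -0.577350

-0.577350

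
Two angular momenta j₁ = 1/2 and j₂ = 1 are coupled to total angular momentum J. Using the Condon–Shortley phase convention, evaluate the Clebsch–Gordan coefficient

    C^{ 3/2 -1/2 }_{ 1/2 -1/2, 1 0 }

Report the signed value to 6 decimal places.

+0.816497

j₁+j₂−J=0  J+j₁−j₂=1  J−j₁+j₂=2  j₁+j₂+J+1=4
(j₁±m₁, j₂±m₂, J±M) = (0,1,1,1,1,2)
P² = 2/3
sum k=0..0:
  [0] +1/1 = 1
S = 1
C² = P²·S² = 2/3 ; C = +0.816497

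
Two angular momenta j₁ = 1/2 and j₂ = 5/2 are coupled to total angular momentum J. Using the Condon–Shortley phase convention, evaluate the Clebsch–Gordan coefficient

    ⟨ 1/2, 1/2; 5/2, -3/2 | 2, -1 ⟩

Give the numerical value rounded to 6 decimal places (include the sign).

+0.816497  (= +√(2/3))

triangle: 1!×0!×4!/6! = 24/720
(j±m)!: 1!×0!×1!×4!×1!×3! = 144
prefactor² = (2J+1)×Δ×N² = 24
  k=0: +1/(0!×1!×0!×1!×0!×3!) = 1/6
Σ = 1/6  ⇒  CG² = 24×1/6² = 2/3
CG = +√(2/3) = +0.816497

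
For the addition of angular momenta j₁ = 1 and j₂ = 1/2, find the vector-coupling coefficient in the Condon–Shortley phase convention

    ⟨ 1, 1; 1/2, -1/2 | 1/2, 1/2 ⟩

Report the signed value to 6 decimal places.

j₁+j₂−J=1  J+j₁−j₂=1  J−j₁+j₂=0  j₁+j₂+J+1=3
(j₁±m₁, j₂±m₂, J±M) = (2,0,0,1,1,0)
P² = 2/3
sum k=0..0:
  [0] +1/1 = 1
S = 1
C² = P²·S² = 2/3 ; C = +0.816497

+0.816497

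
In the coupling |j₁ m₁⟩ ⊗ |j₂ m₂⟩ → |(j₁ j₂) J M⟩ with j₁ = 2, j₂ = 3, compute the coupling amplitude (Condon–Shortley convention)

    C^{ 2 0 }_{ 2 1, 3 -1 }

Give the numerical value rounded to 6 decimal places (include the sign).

√[5·3!1!3!/8! · 3!1!2!4!2!2!] = √(36/7)
  +(−1)^0/∏(0,3,1,2,0,1)! = 1/12  (running 1/12)
  +(−1)^1/∏(1,2,0,1,1,2)! = -1/4  (running -1/6)
⟨..|..⟩ = √(36/7)·(-1/6) = -0.377964

-0.377964  (= −√(1/7))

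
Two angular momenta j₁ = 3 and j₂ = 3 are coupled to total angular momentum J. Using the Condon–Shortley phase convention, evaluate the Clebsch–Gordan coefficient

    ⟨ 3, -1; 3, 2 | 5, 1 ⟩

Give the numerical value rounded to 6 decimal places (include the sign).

j₁+j₂−J=1  J+j₁−j₂=5  J−j₁+j₂=5  j₁+j₂+J+1=12
(j₁±m₁, j₂±m₂, J±M) = (2,4,5,1,6,4)
P² = 230400/7
sum k=0..1:
  [0] +1/2880 = 1/2880
  [1] −1/288 = -1/288
S = -1/320
C² = P²·S² = 9/28 ; C = -0.566947

-0.566947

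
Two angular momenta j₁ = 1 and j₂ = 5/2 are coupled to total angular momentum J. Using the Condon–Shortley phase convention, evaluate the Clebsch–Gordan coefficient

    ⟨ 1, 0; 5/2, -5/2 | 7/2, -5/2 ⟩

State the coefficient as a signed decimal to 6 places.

+√(2/7) ≈ +0.534522

√[8·0!2!5!/8! · 1!1!0!5!1!6!] = √(28800/7)
  +(−1)^0/∏(0,0,1,0,1,5)! = 1/120  (running 1/120)
⟨..|..⟩ = √(28800/7)·(1/120) = +0.534522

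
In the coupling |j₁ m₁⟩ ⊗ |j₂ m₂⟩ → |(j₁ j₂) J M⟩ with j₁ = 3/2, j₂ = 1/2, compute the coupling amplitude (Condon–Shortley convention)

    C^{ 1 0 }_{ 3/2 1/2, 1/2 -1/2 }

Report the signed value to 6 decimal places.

+0.707107

√[3·1!2!0!/4! · 2!1!0!1!1!1!] = √(1/2)
  +(−1)^0/∏(0,1,1,0,1,0)! = 1  (running 1)
⟨..|..⟩ = √(1/2)·(1) = +0.707107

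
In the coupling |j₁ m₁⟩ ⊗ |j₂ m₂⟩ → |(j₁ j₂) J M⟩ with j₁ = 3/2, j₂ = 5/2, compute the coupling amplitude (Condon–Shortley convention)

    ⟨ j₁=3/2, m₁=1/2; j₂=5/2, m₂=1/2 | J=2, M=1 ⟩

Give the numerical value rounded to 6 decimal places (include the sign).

-0.545545

j₁+j₂−J=2  J+j₁−j₂=1  J−j₁+j₂=3  j₁+j₂+J+1=7
(j₁±m₁, j₂±m₂, J±M) = (2,1,3,2,3,1)
P² = 12/7
sum k=0..1:
  [0] +1/12 = 1/12
  [1] −1/2 = -1/2
S = -5/12
C² = P²·S² = 25/84 ; C = -0.545545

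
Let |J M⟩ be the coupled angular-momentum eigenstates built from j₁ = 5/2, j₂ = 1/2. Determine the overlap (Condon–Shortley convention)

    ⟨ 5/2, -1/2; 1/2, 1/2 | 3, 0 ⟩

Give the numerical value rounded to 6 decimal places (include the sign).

√[7·0!5!1!/7! · 2!3!1!0!3!3!] = √(72)
  +(−1)^0/∏(0,0,3,1,2,0)! = 1/12  (running 1/12)
⟨..|..⟩ = √(72)·(1/12) = +0.707107

+√(1/2) = +0.707107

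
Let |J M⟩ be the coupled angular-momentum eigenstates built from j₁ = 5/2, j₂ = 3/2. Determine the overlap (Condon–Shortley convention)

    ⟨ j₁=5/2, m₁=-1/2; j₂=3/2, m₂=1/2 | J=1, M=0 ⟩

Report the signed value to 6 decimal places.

√[3·3!2!0!/6! · 2!3!2!1!1!1!] = √(6/5)
  +(−1)^2/∏(2,1,1,0,1,0)! = 1/2  (running 1/2)
⟨..|..⟩ = √(6/5)·(1/2) = +0.547723

+0.547723  (= +√(3/10))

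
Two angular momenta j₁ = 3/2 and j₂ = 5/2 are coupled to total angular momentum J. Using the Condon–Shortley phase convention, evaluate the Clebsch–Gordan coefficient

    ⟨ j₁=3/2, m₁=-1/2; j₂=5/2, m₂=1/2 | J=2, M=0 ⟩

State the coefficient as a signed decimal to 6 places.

j₁+j₂−J=2  J+j₁−j₂=1  J−j₁+j₂=3  j₁+j₂+J+1=7
(j₁±m₁, j₂±m₂, J±M) = (1,2,3,2,2,2)
P² = 8/7
sum k=1..2:
  [1] −1/2 = -1/2
  [2] +1/4 = 1/4
S = -1/4
C² = P²·S² = 1/14 ; C = -0.267261

−√(1/14) ≈ -0.267261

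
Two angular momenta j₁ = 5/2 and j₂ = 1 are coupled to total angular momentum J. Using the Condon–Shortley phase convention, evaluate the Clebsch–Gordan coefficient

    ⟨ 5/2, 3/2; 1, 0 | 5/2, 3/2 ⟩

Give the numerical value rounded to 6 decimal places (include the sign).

√[6·1!4!1!/7! · 4!1!1!1!4!1!] = √(576/35)
  +(−1)^0/∏(0,1,1,1,3,0)! = 1/6  (running 1/6)
  +(−1)^1/∏(1,0,0,0,4,1)! = -1/24  (running 1/8)
⟨..|..⟩ = √(576/35)·(1/8) = +0.507093

+√(9/35) ≈ +0.507093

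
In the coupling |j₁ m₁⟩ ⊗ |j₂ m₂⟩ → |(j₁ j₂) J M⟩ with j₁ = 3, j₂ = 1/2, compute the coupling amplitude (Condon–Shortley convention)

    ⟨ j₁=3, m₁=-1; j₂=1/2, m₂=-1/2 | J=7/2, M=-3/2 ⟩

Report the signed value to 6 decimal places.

+0.845154

√[8·0!6!1!/8! · 2!4!0!1!2!5!] = √(11520/7)
  +(−1)^0/∏(0,0,4,0,2,1)! = 1/48  (running 1/48)
⟨..|..⟩ = √(11520/7)·(1/48) = +0.845154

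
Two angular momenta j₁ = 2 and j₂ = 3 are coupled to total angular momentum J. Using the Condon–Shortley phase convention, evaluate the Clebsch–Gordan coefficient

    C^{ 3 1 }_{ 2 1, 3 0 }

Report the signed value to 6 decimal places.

√[7·2!2!4!/9! · 3!1!3!3!4!2!] = √(96/5)
  +(−1)^0/∏(0,2,1,3,1,1)! = 1/12  (running 1/12)
  +(−1)^1/∏(1,1,0,2,2,2)! = -1/8  (running -1/24)
⟨..|..⟩ = √(96/5)·(-1/24) = -0.182574

−√(1/30) = -0.182574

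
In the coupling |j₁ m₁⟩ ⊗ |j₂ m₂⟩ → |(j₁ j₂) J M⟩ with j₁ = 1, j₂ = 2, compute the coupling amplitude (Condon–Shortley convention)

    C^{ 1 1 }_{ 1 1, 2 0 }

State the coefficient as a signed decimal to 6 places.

+√(1/10) = +0.316228

√[3·2!0!2!/5! · 2!0!2!2!2!0!] = √(8/5)
  +(−1)^0/∏(0,2,0,2,0,0)! = 1/4  (running 1/4)
⟨..|..⟩ = √(8/5)·(1/4) = +0.316228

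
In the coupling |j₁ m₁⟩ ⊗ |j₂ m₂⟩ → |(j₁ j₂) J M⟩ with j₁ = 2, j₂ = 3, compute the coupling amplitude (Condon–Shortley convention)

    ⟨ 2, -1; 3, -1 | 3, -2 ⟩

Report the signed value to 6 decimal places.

-0.500000

√[7·2!2!4!/9! · 1!3!2!4!1!5!] = √(64)
  +(−1)^1/∏(1,1,2,1,0,3)! = -1/12  (running -1/12)
  +(−1)^2/∏(2,0,1,0,1,4)! = 1/48  (running -1/16)
⟨..|..⟩ = √(64)·(-1/16) = -0.500000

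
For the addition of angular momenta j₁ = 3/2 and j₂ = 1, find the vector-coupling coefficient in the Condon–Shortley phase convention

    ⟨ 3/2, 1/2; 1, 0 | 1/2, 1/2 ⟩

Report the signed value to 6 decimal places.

triangle: 2!×1!×0!/4! = 2/24
(j±m)!: 2!×1!×1!×1!×1!×0! = 2
prefactor² = (2J+1)×Δ×N² = 1/3
  k=1: −1/(1!×1!×0!×0!×1!×0!) = -1
Σ = -1  ⇒  CG² = 1/3×(-1)² = 1/3
CG = −√(1/3) = -0.577350

−√(1/3) = -0.577350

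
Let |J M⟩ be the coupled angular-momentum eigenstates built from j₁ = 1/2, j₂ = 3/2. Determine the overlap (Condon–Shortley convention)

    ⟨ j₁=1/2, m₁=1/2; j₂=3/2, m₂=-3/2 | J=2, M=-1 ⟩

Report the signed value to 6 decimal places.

+√(1/4) ≈ +0.500000

√[5·0!1!3!/5! · 1!0!0!3!1!3!] = √(9)
  +(−1)^0/∏(0,0,0,0,1,3)! = 1/6  (running 1/6)
⟨..|..⟩ = √(9)·(1/6) = +0.500000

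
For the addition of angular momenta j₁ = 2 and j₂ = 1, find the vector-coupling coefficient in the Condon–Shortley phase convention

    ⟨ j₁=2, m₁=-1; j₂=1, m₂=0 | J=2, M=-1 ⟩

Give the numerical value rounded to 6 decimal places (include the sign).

j₁+j₂−J=1  J+j₁−j₂=3  J−j₁+j₂=1  j₁+j₂+J+1=6
(j₁±m₁, j₂±m₂, J±M) = (1,3,1,1,1,3)
P² = 3/2
sum k=0..1:
  [0] +1/6 = 1/6
  [1] −1/2 = -1/2
S = -1/3
C² = P²·S² = 1/6 ; C = -0.408248

−√(1/6) = -0.408248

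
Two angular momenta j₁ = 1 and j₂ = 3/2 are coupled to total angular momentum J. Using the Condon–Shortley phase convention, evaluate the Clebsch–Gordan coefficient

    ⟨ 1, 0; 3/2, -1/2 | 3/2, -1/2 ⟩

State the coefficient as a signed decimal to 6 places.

√[4·1!1!2!/5! · 1!1!1!2!1!2!] = √(4/15)
  +(−1)^0/∏(0,1,1,1,0,1)! = 1  (running 1)
  +(−1)^1/∏(1,0,0,0,1,2)! = -1/2  (running 1/2)
⟨..|..⟩ = √(4/15)·(1/2) = +0.258199

+0.258199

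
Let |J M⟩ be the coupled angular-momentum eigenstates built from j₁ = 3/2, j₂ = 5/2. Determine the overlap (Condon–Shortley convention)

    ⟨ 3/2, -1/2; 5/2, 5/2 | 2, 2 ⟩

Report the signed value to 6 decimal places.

√[5·2!1!3!/7! · 1!2!5!0!4!0!] = √(480/7)
  +(−1)^2/∏(2,0,0,3,1,0)! = 1/12  (running 1/12)
⟨..|..⟩ = √(480/7)·(1/12) = +0.690066

+0.690066  (= +√(10/21))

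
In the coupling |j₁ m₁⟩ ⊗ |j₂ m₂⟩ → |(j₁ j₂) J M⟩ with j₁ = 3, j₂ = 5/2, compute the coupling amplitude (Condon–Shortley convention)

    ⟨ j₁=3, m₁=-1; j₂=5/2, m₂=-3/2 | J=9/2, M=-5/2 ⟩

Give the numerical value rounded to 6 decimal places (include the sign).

+√(10/99) ≈ +0.317821

triangle: 1!*5!*4!/11! = 2880/39916800
(j±m)!: 2!*4!*1!*4!*2!*7! = 11612160
prefactor² = (2J+1)*Δ*N² = 92160/11
  k=0: +1/(0!*1!*4!*1!*1!*3!) = 1/144
  k=1: −1/(1!*0!*3!*0!*2!*4!) = -1/288
Σ = 1/288  ⇒  CG² = 92160/11*1/288² = 10/99
CG = +√(10/99) = +0.317821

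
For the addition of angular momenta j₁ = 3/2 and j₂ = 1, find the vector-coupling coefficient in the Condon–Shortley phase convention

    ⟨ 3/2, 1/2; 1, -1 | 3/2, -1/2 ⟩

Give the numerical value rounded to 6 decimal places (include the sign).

triangle: 1!*2!*1!/5! = 2/120
(j±m)!: 2!*1!*0!*2!*1!*2! = 8
prefactor² = (2J+1)*Δ*N² = 8/15
  k=0: +1/(0!*1!*1!*0!*1!*1!) = 1
Σ = 1  ⇒  CG² = 8/15*1² = 8/15
CG = +√(8/15) = +0.730297

+√(8/15) ≈ +0.730297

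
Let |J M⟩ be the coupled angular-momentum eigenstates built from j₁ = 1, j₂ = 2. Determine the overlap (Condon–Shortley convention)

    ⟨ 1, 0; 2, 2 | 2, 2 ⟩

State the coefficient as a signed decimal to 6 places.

-0.816497  (= −√(2/3))

j₁+j₂−J=1  J+j₁−j₂=1  J−j₁+j₂=3  j₁+j₂+J+1=6
(j₁±m₁, j₂±m₂, J±M) = (1,1,4,0,4,0)
P² = 24
sum k=1..1:
  [1] −1/6 = -1/6
S = -1/6
C² = P²·S² = 2/3 ; C = -0.816497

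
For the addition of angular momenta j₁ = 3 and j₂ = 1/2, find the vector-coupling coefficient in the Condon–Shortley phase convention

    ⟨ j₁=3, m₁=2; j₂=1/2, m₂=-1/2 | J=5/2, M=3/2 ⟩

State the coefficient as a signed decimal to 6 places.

j₁+j₂−J=1  J+j₁−j₂=5  J−j₁+j₂=0  j₁+j₂+J+1=7
(j₁±m₁, j₂±m₂, J±M) = (5,1,0,1,4,1)
P² = 2880/7
sum k=0..0:
  [0] +1/24 = 1/24
S = 1/24
C² = P²·S² = 5/7 ; C = +0.845154

+√(5/7) ≈ +0.845154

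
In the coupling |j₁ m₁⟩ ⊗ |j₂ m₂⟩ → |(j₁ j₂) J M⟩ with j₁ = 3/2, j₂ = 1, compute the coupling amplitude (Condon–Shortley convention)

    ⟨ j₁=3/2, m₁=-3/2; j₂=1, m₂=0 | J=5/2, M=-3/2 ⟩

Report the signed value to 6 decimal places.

+√(2/5) = +0.632456

triangle: 0!×3!×2!/6! = 12/720
(j±m)!: 0!×3!×1!×1!×1!×4! = 144
prefactor² = (2J+1)×Δ×N² = 72/5
  k=0: +1/(0!×0!×3!×1!×0!×1!) = 1/6
Σ = 1/6  ⇒  CG² = 72/5×1/6² = 2/5
CG = +√(2/5) = +0.632456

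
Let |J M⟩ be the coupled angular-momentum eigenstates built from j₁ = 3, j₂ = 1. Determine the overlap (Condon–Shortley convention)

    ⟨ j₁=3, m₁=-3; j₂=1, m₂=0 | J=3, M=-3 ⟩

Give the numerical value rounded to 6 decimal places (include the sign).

-0.866025

√[7·1!5!1!/8! · 0!6!1!1!0!6!] = √(10800)
  +(−1)^1/∏(1,0,5,0,0,1)! = -1/120  (running -1/120)
⟨..|..⟩ = √(10800)·(-1/120) = -0.866025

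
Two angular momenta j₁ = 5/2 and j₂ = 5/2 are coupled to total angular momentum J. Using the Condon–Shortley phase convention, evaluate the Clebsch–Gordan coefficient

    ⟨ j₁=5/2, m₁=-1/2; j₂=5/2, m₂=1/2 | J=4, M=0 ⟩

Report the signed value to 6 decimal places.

-0.377964  (= −√(1/7))

√[9·1!4!4!/10! · 2!3!3!2!4!4!] = √(20736/175)
  +(−1)^0/∏(0,1,3,3,1,1)! = 1/36  (running 1/36)
  +(−1)^1/∏(1,0,2,2,2,2)! = -1/16  (running -5/144)
⟨..|..⟩ = √(20736/175)·(-5/144) = -0.377964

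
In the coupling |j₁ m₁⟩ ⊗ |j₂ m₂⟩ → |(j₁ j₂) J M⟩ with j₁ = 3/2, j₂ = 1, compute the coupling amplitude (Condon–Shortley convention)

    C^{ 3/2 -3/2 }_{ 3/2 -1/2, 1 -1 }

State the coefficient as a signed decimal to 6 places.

√[4·1!2!1!/5! · 1!2!0!2!0!3!] = √(8/5)
  +(−1)^0/∏(0,1,2,0,0,1)! = 1/2  (running 1/2)
⟨..|..⟩ = √(8/5)·(1/2) = +0.632456

+0.632456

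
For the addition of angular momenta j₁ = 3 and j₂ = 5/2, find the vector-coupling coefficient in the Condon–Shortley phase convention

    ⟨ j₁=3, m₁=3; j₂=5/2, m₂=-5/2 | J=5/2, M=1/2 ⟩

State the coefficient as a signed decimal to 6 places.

+0.487950

triangle: 3!*3!*2!/9! = 72/362880
(j±m)!: 6!*0!*0!*5!*3!*2! = 1036800
prefactor² = (2J+1)*Δ*N² = 8640/7
  k=0: +1/(0!*3!*0!*0!*3!*2!) = 1/72
Σ = 1/72  ⇒  CG² = 8640/7*1/72² = 5/21
CG = +√(5/21) = +0.487950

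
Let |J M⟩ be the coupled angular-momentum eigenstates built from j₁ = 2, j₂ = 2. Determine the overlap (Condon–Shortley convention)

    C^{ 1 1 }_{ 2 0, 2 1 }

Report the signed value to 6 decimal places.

+0.547723  (= +√(3/10))

j₁+j₂−J=3  J+j₁−j₂=1  J−j₁+j₂=1  j₁+j₂+J+1=6
(j₁±m₁, j₂±m₂, J±M) = (2,2,3,1,2,0)
P² = 6/5
sum k=2..2:
  [2] +1/2 = 1/2
S = 1/2
C² = P²·S² = 3/10 ; C = +0.547723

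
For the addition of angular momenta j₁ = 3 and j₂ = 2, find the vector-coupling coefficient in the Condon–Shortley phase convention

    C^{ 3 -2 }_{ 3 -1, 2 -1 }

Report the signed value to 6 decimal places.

j₁+j₂−J=2  J+j₁−j₂=4  J−j₁+j₂=2  j₁+j₂+J+1=9
(j₁±m₁, j₂±m₂, J±M) = (2,4,1,3,1,5)
P² = 64
sum k=0..1:
  [0] +1/48 = 1/48
  [1] −1/12 = -1/12
S = -1/16
C² = P²·S² = 1/4 ; C = -0.500000

−√(1/4) = -0.500000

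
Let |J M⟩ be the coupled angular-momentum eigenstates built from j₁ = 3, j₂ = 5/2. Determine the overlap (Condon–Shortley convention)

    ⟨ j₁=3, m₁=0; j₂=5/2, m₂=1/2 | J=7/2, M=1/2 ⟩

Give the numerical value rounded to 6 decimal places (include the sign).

-0.436436

triangle: 2!×4!×3!/10! = 288/3628800
(j±m)!: 3!×3!×3!×2!×4!×3! = 62208
prefactor² = (2J+1)×Δ×N² = 6912/175
  k=0: +1/(0!×2!×3!×3!×1!×0!) = 1/72
  k=1: −1/(1!×1!×2!×2!×2!×1!) = -1/8
  k=2: +1/(2!×0!×1!×1!×3!×2!) = 1/24
Σ = -5/72  ⇒  CG² = 6912/175×(-5/72)² = 4/21
CG = −√(4/21) = -0.436436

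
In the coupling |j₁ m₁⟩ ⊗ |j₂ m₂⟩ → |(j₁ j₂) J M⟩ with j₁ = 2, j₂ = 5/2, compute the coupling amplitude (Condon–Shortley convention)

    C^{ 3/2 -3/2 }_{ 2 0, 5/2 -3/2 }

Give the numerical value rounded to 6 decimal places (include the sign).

triangle: 3!×1!×2!/7! = 12/5040
(j±m)!: 2!×2!×1!×4!×0!×3! = 576
prefactor² = (2J+1)×Δ×N² = 192/35
  k=1: −1/(1!×2!×1!×0!×0!×2!) = -1/4
Σ = -1/4  ⇒  CG² = 192/35×(-1/4)² = 12/35
CG = −√(12/35) = -0.585540

−√(12/35) ≈ -0.585540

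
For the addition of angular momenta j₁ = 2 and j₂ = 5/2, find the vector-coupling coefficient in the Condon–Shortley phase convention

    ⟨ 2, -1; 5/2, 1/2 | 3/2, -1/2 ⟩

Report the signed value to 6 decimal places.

+√(5/21) = +0.487950

triangle: 3!*1!*2!/7! = 12/5040
(j±m)!: 1!*3!*3!*2!*1!*2! = 144
prefactor² = (2J+1)*Δ*N² = 48/35
  k=2: +1/(2!*1!*1!*1!*0!*1!) = 1/2
  k=3: −1/(3!*0!*0!*0!*1!*2!) = -1/12
Σ = 5/12  ⇒  CG² = 48/35*5/12² = 5/21
CG = +√(5/21) = +0.487950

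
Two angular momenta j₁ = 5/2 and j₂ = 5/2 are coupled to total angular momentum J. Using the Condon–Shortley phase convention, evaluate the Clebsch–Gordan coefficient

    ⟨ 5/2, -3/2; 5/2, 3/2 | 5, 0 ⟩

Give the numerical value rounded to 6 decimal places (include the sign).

+√(25/252) = +0.314970

√[11·0!5!5!/11! · 1!4!4!1!5!5!] = √(230400/7)
  +(−1)^0/∏(0,0,4,4,1,1)! = 1/576  (running 1/576)
⟨..|..⟩ = √(230400/7)·(1/576) = +0.314970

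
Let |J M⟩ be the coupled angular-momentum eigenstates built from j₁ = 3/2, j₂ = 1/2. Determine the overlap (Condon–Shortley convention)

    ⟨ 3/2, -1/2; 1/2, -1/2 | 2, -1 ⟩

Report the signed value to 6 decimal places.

j₁+j₂−J=0  J+j₁−j₂=3  J−j₁+j₂=1  j₁+j₂+J+1=5
(j₁±m₁, j₂±m₂, J±M) = (1,2,0,1,1,3)
P² = 3
sum k=0..0:
  [0] +1/2 = 1/2
S = 1/2
C² = P²·S² = 3/4 ; C = +0.866025

+0.866025  (= +√(3/4))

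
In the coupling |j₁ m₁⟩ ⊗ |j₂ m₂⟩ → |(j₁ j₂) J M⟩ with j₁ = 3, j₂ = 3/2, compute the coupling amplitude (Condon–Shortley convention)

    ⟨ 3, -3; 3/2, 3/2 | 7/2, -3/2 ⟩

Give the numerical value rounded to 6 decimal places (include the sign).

triangle: 1!*5!*2!/9! = 240/362880
(j±m)!: 0!*6!*3!*0!*2!*5! = 1036800
prefactor² = (2J+1)*Δ*N² = 38400/7
  k=1: −1/(1!*0!*5!*2!*0!*0!) = -1/240
Σ = -1/240  ⇒  CG² = 38400/7*(-1/240)² = 2/21
CG = −√(2/21) = -0.308607

−√(2/21) ≈ -0.308607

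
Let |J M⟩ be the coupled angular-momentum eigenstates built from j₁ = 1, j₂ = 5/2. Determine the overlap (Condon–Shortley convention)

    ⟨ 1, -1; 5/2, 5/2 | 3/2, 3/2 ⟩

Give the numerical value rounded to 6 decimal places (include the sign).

j₁+j₂−J=2  J+j₁−j₂=0  J−j₁+j₂=3  j₁+j₂+J+1=6
(j₁±m₁, j₂±m₂, J±M) = (0,2,5,0,3,0)
P² = 96
sum k=2..2:
  [2] +1/12 = 1/12
S = 1/12
C² = P²·S² = 2/3 ; C = +0.816497

+√(2/3) = +0.816497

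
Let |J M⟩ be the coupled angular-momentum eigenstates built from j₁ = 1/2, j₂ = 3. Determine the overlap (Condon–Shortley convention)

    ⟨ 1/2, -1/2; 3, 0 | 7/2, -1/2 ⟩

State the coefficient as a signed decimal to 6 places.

√[8·0!1!6!/8! · 0!1!3!3!3!4!] = √(5184/7)
  +(−1)^0/∏(0,0,1,3,0,3)! = 1/36  (running 1/36)
⟨..|..⟩ = √(5184/7)·(1/36) = +0.755929

+√(4/7) = +0.755929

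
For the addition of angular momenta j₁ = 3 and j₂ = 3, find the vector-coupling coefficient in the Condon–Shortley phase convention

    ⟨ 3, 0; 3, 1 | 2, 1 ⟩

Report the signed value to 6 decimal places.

triangle: 4!×2!×2!/9! = 96/362880
(j±m)!: 3!×3!×4!×2!×3!×1! = 10368
prefactor² = (2J+1)×Δ×N² = 96/7
  k=2: +1/(2!×2!×1!×2!×1!×0!) = 1/8
  k=3: −1/(3!×1!×0!×1!×2!×1!) = -1/12
Σ = 1/24  ⇒  CG² = 96/7×1/24² = 1/42
CG = +√(1/42) = +0.154303

+√(1/42) ≈ +0.154303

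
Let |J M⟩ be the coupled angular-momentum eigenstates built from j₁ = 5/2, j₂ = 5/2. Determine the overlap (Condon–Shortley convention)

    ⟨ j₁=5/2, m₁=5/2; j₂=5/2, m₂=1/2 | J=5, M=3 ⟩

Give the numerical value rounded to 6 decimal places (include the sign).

j₁+j₂−J=0  J+j₁−j₂=5  J−j₁+j₂=5  j₁+j₂+J+1=11
(j₁±m₁, j₂±m₂, J±M) = (5,0,3,2,8,2)
P² = 460800
sum k=0..0:
  [0] +1/1440 = 1/1440
S = 1/1440
C² = P²·S² = 2/9 ; C = +0.471405

+0.471405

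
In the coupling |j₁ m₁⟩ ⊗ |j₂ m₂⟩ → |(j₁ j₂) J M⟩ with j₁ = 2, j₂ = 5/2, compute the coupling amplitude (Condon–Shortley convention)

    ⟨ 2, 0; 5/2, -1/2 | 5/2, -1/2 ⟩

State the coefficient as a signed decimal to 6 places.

j₁+j₂−J=2  J+j₁−j₂=2  J−j₁+j₂=3  j₁+j₂+J+1=8
(j₁±m₁, j₂±m₂, J±M) = (2,2,2,3,2,3)
P² = 72/35
sum k=0..2:
  [0] +1/8 = 1/8
  [1] −1/2 = -1/2
  [2] +1/24 = 1/24
S = -1/3
C² = P²·S² = 8/35 ; C = -0.478091

-0.478091  (= −√(8/35))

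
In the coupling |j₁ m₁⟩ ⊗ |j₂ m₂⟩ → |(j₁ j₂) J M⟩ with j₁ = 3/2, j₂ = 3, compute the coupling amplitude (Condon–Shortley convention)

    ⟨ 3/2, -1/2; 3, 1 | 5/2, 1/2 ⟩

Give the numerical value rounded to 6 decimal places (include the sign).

triangle: 2!*1!*4!/8! = 48/40320
(j±m)!: 1!*2!*4!*2!*3!*2! = 1152
prefactor² = (2J+1)*Δ*N² = 288/35
  k=1: −1/(1!*1!*1!*3!*0!*1!) = -1/6
  k=2: +1/(2!*0!*0!*2!*1!*2!) = 1/8
Σ = -1/24  ⇒  CG² = 288/35*(-1/24)² = 1/70
CG = −√(1/70) = -0.119523

-0.119523  (= −√(1/70))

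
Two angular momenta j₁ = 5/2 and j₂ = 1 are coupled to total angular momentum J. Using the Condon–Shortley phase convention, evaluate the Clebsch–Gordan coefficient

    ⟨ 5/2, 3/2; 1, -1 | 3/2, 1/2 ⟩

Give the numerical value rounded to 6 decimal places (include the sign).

j₁+j₂−J=2  J+j₁−j₂=3  J−j₁+j₂=0  j₁+j₂+J+1=6
(j₁±m₁, j₂±m₂, J±M) = (4,1,0,2,2,1)
P² = 32/5
sum k=0..0:
  [0] +1/4 = 1/4
S = 1/4
C² = P²·S² = 2/5 ; C = +0.632456

+√(2/5) = +0.632456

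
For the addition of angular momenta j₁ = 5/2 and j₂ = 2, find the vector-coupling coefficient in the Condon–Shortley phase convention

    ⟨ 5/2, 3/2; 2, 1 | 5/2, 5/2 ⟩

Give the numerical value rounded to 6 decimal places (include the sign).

−√(3/7) ≈ -0.654654

√[6·2!3!2!/8! · 4!1!3!1!5!0!] = √(432/7)
  +(−1)^1/∏(1,1,0,2,3,0)! = -1/12  (running -1/12)
⟨..|..⟩ = √(432/7)·(-1/12) = -0.654654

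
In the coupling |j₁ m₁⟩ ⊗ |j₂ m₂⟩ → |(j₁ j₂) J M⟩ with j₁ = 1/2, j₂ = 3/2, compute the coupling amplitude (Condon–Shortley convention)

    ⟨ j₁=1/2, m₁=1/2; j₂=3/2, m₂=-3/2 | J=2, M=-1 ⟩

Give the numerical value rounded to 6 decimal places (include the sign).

√[5·0!1!3!/5! · 1!0!0!3!1!3!] = √(9)
  +(−1)^0/∏(0,0,0,0,1,3)! = 1/6  (running 1/6)
⟨..|..⟩ = √(9)·(1/6) = +0.500000

+√(1/4) ≈ +0.500000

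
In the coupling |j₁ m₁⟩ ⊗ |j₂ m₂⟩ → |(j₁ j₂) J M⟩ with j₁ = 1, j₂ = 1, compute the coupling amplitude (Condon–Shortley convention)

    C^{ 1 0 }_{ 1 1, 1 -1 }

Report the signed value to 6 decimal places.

√[3·1!1!1!/4! · 2!0!0!2!1!1!] = √(1/2)
  +(−1)^0/∏(0,1,0,0,1,1)! = 1  (running 1)
⟨..|..⟩ = √(1/2)·(1) = +0.707107

+√(1/2) = +0.707107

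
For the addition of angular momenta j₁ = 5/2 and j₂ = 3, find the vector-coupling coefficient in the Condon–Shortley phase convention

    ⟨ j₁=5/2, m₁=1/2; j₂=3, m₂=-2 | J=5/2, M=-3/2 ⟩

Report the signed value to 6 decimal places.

√[6·3!2!3!/9! · 3!2!1!5!1!4!] = √(288/7)
  +(−1)^0/∏(0,3,2,1,0,2)! = 1/24  (running 1/24)
  +(−1)^1/∏(1,2,1,0,1,3)! = -1/12  (running -1/24)
⟨..|..⟩ = √(288/7)·(-1/24) = -0.267261

-0.267261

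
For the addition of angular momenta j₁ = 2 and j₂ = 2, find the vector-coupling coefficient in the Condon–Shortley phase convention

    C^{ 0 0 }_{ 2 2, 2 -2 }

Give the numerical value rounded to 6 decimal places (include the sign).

triangle: 4!*0!*0!/5! = 24/120
(j±m)!: 4!*0!*0!*4!*0!*0! = 576
prefactor² = (2J+1)*Δ*N² = 576/5
  k=0: +1/(0!*4!*0!*0!*0!*0!) = 1/24
Σ = 1/24  ⇒  CG² = 576/5*1/24² = 1/5
CG = +√(1/5) = +0.447214

+√(1/5) = +0.447214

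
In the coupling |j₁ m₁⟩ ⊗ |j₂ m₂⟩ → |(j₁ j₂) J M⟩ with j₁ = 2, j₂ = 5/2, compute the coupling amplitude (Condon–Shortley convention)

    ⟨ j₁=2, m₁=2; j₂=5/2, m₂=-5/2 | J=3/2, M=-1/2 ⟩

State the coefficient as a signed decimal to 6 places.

+√(8/21) = +0.617213

j₁+j₂−J=3  J+j₁−j₂=1  J−j₁+j₂=2  j₁+j₂+J+1=7
(j₁±m₁, j₂±m₂, J±M) = (4,0,0,5,1,2)
P² = 384/7
sum k=0..0:
  [0] +1/12 = 1/12
S = 1/12
C² = P²·S² = 8/21 ; C = +0.617213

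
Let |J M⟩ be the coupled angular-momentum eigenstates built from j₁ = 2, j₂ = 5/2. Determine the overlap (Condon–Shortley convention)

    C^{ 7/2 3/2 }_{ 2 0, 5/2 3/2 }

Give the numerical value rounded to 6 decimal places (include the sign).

-0.534522  (= −√(2/7))

j₁+j₂−J=1  J+j₁−j₂=3  J−j₁+j₂=4  j₁+j₂+J+1=9
(j₁±m₁, j₂±m₂, J±M) = (2,2,4,1,5,2)
P² = 512/7
sum k=0..1:
  [0] +1/48 = 1/48
  [1] −1/12 = -1/12
S = -1/16
C² = P²·S² = 2/7 ; C = -0.534522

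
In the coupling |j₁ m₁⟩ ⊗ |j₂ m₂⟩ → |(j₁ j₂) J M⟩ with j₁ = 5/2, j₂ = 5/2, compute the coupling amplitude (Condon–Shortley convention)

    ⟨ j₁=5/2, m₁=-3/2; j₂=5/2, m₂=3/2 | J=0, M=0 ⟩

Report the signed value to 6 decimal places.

j₁+j₂−J=5  J+j₁−j₂=0  J−j₁+j₂=0  j₁+j₂+J+1=6
(j₁±m₁, j₂±m₂, J±M) = (1,4,4,1,0,0)
P² = 96
sum k=4..4:
  [4] +1/24 = 1/24
S = 1/24
C² = P²·S² = 1/6 ; C = +0.408248

+√(1/6) = +0.408248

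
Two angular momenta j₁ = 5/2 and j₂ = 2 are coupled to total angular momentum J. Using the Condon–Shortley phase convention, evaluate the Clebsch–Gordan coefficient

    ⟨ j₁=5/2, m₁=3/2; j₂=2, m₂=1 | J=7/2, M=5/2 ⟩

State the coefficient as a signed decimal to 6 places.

j₁+j₂−J=1  J+j₁−j₂=4  J−j₁+j₂=3  j₁+j₂+J+1=9
(j₁±m₁, j₂±m₂, J±M) = (4,1,3,1,6,1)
P² = 2304/7
sum k=0..1:
  [0] +1/36 = 1/36
  [1] −1/48 = -1/48
S = 1/144
C² = P²·S² = 1/63 ; C = +0.125988

+0.125988  (= +√(1/63))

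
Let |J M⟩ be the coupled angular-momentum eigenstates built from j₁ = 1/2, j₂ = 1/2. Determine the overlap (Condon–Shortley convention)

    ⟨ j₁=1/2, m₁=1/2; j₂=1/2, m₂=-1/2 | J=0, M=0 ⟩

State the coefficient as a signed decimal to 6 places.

+0.707107  (= +√(1/2))

triangle: 1!*0!*0!/2! = 1/2
(j±m)!: 1!*0!*0!*1!*0!*0! = 1
prefactor² = (2J+1)*Δ*N² = 1/2
  k=0: +1/(0!*1!*0!*0!*0!*0!) = 1
Σ = 1  ⇒  CG² = 1/2*1² = 1/2
CG = +√(1/2) = +0.707107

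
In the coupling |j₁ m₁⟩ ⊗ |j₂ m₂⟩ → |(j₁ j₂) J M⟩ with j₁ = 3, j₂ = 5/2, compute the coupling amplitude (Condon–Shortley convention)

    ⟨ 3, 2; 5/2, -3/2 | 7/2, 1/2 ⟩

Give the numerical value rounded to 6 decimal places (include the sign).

√[8·2!4!3!/10! · 5!1!1!4!4!3!] = √(9216/35)
  +(−1)^0/∏(0,2,1,1,3,2)! = 1/24  (running 1/24)
  +(−1)^1/∏(1,1,0,0,4,3)! = -1/144  (running 5/144)
⟨..|..⟩ = √(9216/35)·(5/144) = +0.563436

+0.563436  (= +√(20/63))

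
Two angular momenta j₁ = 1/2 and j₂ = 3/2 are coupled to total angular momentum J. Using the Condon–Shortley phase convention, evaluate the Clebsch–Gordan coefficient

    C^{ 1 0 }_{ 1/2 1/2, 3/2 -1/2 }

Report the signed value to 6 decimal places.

j₁+j₂−J=1  J+j₁−j₂=0  J−j₁+j₂=2  j₁+j₂+J+1=4
(j₁±m₁, j₂±m₂, J±M) = (1,0,1,2,1,1)
P² = 1/2
sum k=0..0:
  [0] +1/1 = 1
S = 1
C² = P²·S² = 1/2 ; C = +0.707107

+√(1/2) = +0.707107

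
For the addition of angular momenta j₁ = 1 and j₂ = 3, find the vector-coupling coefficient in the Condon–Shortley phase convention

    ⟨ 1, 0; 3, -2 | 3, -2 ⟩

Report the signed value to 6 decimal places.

+0.577350  (= +√(1/3))

j₁+j₂−J=1  J+j₁−j₂=1  J−j₁+j₂=5  j₁+j₂+J+1=8
(j₁±m₁, j₂±m₂, J±M) = (1,1,1,5,1,5)
P² = 300
sum k=0..1:
  [0] +1/24 = 1/24
  [1] −1/120 = -1/120
S = 1/30
C² = P²·S² = 1/3 ; C = +0.577350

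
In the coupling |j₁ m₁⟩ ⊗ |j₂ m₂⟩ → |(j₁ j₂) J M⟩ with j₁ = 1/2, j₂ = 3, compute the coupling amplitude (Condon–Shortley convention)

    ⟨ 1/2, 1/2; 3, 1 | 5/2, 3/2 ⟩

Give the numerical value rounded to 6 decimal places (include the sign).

+√(2/7) = +0.534522

√[6·1!0!5!/7! · 1!0!4!2!4!1!] = √(1152/7)
  +(−1)^0/∏(0,1,0,4,0,1)! = 1/24  (running 1/24)
⟨..|..⟩ = √(1152/7)·(1/24) = +0.534522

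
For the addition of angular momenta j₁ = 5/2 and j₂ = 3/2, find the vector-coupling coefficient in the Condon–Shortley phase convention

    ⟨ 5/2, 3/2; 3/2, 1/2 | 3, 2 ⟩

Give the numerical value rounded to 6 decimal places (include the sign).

+0.288675

j₁+j₂−J=1  J+j₁−j₂=4  J−j₁+j₂=2  j₁+j₂+J+1=8
(j₁±m₁, j₂±m₂, J±M) = (4,1,2,1,5,1)
P² = 48
sum k=0..1:
  [0] +1/12 = 1/12
  [1] −1/24 = -1/24
S = 1/24
C² = P²·S² = 1/12 ; C = +0.288675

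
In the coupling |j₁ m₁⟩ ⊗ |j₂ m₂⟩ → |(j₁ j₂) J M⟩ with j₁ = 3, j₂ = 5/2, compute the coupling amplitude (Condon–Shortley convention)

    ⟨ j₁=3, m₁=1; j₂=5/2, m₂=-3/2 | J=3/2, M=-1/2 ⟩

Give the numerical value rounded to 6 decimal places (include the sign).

−√(7/30) = -0.483046

√[4·4!2!1!/8! · 4!2!1!4!1!2!] = √(384/35)
  +(−1)^0/∏(0,4,2,1,0,0)! = 1/48  (running 1/48)
  +(−1)^1/∏(1,3,1,0,1,1)! = -1/6  (running -7/48)
⟨..|..⟩ = √(384/35)·(-7/48) = -0.483046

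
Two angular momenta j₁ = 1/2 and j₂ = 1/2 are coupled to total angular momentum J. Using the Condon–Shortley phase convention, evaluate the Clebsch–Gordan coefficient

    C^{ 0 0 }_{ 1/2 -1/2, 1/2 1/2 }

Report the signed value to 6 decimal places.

-0.707107  (= −√(1/2))

√[1·1!0!0!/2! · 0!1!1!0!0!0!] = √(1/2)
  +(−1)^1/∏(1,0,0,0,0,0)! = -1  (running -1)
⟨..|..⟩ = √(1/2)·(-1) = -0.707107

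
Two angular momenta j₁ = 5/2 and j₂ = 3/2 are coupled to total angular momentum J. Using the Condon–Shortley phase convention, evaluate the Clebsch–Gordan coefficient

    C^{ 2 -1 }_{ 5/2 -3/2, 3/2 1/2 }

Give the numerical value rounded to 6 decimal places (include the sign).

j₁+j₂−J=2  J+j₁−j₂=3  J−j₁+j₂=1  j₁+j₂+J+1=7
(j₁±m₁, j₂±m₂, J±M) = (1,4,2,1,1,3)
P² = 24/7
sum k=1..2:
  [1] −1/6 = -1/6
  [2] +1/4 = 1/4
S = 1/12
C² = P²·S² = 1/42 ; C = +0.154303

+√(1/42) = +0.154303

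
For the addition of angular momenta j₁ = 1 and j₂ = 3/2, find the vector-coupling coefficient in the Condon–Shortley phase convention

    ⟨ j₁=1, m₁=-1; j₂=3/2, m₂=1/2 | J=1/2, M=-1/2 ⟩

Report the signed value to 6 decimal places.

triangle: 2!·0!·1!/4! = 2/24
(j±m)!: 0!·2!·2!·1!·0!·1! = 4
prefactor² = (2J+1)·Δ·N² = 2/3
  k=2: +1/(2!·0!·0!·0!·0!·1!) = 1/2
Σ = 1/2  ⇒  CG² = 2/3·1/2² = 1/6
CG = +√(1/6) = +0.408248

+0.408248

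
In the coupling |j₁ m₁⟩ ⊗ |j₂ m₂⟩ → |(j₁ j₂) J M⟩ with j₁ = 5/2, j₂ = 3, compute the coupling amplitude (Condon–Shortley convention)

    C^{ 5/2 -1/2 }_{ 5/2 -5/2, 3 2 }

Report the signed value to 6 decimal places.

triangle: 3!×2!×3!/9! = 72/362880
(j±m)!: 0!×5!×5!×1!×2!×3! = 172800
prefactor² = (2J+1)×Δ×N² = 1440/7
  k=3: −1/(3!×0!×2!×2!×0!×1!) = -1/24
Σ = -1/24  ⇒  CG² = 1440/7×(-1/24)² = 5/14
CG = −√(5/14) = -0.597614

−√(5/14) ≈ -0.597614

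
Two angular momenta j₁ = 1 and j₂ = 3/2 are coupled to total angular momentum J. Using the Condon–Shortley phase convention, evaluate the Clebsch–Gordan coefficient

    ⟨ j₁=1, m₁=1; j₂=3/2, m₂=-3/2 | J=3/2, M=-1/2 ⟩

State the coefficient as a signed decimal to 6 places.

+√(2/5) ≈ +0.632456

√[4·1!1!2!/5! · 2!0!0!3!1!2!] = √(8/5)
  +(−1)^0/∏(0,1,0,0,1,2)! = 1/2  (running 1/2)
⟨..|..⟩ = √(8/5)·(1/2) = +0.632456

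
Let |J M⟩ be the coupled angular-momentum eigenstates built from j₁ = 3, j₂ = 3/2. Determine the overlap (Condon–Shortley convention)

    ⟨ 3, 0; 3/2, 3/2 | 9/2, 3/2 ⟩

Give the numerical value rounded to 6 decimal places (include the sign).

+√(5/21) = +0.487950

j₁+j₂−J=0  J+j₁−j₂=6  J−j₁+j₂=3  j₁+j₂+J+1=10
(j₁±m₁, j₂±m₂, J±M) = (3,3,3,0,6,3)
P² = 77760/7
sum k=0..0:
  [0] +1/216 = 1/216
S = 1/216
C² = P²·S² = 5/21 ; C = +0.487950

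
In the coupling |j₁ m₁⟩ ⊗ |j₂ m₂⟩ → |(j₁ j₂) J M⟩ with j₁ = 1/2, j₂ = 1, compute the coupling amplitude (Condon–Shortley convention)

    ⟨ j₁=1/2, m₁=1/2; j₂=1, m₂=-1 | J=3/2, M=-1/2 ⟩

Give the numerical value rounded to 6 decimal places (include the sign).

+√(1/3) ≈ +0.577350

j₁+j₂−J=0  J+j₁−j₂=1  J−j₁+j₂=2  j₁+j₂+J+1=4
(j₁±m₁, j₂±m₂, J±M) = (1,0,0,2,1,2)
P² = 4/3
sum k=0..0:
  [0] +1/2 = 1/2
S = 1/2
C² = P²·S² = 1/3 ; C = +0.577350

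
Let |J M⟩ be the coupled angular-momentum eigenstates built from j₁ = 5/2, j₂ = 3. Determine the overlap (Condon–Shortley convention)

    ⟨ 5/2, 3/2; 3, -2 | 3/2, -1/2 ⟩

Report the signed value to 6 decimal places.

−√(1/21) ≈ -0.218218

j₁+j₂−J=4  J+j₁−j₂=1  J−j₁+j₂=2  j₁+j₂+J+1=8
(j₁±m₁, j₂±m₂, J±M) = (4,1,1,5,1,2)
P² = 192/7
sum k=0..1:
  [0] +1/24 = 1/24
  [1] −1/12 = -1/12
S = -1/24
C² = P²·S² = 1/21 ; C = -0.218218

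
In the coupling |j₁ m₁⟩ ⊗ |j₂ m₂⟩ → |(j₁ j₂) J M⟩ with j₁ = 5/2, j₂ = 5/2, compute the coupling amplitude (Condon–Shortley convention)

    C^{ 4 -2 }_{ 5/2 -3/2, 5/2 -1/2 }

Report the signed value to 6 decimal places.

√[9·1!4!4!/10! · 1!4!2!3!2!6!] = √(20736/35)
  +(−1)^0/∏(0,1,4,2,0,2)! = 1/96  (running 1/96)
  +(−1)^1/∏(1,0,3,1,1,3)! = -1/36  (running -5/288)
⟨..|..⟩ = √(20736/35)·(-5/288) = -0.422577

−√(5/28) = -0.422577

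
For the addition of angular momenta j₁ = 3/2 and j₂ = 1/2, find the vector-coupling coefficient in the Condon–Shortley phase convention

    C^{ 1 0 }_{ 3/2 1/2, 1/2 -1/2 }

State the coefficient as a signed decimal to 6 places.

+0.707107

j₁+j₂−J=1  J+j₁−j₂=2  J−j₁+j₂=0  j₁+j₂+J+1=4
(j₁±m₁, j₂±m₂, J±M) = (2,1,0,1,1,1)
P² = 1/2
sum k=0..0:
  [0] +1/1 = 1
S = 1
C² = P²·S² = 1/2 ; C = +0.707107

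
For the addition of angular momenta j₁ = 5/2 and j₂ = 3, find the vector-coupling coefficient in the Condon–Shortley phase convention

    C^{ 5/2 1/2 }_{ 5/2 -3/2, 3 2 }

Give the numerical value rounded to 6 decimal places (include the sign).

√[6·3!2!3!/9! · 1!4!5!1!3!2!] = √(288/7)
  +(−1)^2/∏(2,1,2,3,0,0)! = 1/24  (running 1/24)
  +(−1)^3/∏(3,0,1,2,1,1)! = -1/12  (running -1/24)
⟨..|..⟩ = √(288/7)·(-1/24) = -0.267261

−√(1/14) ≈ -0.267261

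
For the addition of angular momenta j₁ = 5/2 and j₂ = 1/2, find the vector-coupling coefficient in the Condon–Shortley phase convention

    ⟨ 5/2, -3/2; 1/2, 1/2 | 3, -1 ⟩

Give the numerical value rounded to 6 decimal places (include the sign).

+0.577350

triangle: 0!*5!*1!/7! = 120/5040
(j±m)!: 1!*4!*1!*0!*2!*4! = 1152
prefactor² = (2J+1)*Δ*N² = 192
  k=0: +1/(0!*0!*4!*1!*1!*0!) = 1/24
Σ = 1/24  ⇒  CG² = 192*1/24² = 1/3
CG = +√(1/3) = +0.577350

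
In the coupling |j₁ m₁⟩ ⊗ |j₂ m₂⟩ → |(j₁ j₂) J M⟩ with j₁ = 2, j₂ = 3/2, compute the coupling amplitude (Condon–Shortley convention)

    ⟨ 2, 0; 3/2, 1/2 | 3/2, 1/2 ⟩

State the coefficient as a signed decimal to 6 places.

-0.447214

√[4·2!2!1!/6! · 2!2!2!1!2!1!] = √(16/45)
  +(−1)^1/∏(1,1,1,1,1,0)! = -1  (running -1)
  +(−1)^2/∏(2,0,0,0,2,1)! = 1/4  (running -3/4)
⟨..|..⟩ = √(16/45)·(-3/4) = -0.447214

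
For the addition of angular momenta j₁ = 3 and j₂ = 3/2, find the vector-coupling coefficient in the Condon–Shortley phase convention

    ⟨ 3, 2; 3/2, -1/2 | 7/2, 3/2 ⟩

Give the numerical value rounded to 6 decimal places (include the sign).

+0.654654  (= +√(3/7))

triangle: 1!·5!·2!/9! = 240/362880
(j±m)!: 5!·1!·1!·2!·5!·2! = 57600
prefactor² = (2J+1)·Δ·N² = 6400/21
  k=0: +1/(0!·1!·1!·1!·4!·1!) = 1/24
  k=1: −1/(1!·0!·0!·0!·5!·2!) = -1/240
Σ = 3/80  ⇒  CG² = 6400/21·3/80² = 3/7
CG = +√(3/7) = +0.654654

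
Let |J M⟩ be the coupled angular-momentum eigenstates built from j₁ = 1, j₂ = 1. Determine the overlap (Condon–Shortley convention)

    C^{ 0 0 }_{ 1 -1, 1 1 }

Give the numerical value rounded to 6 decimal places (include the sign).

j₁+j₂−J=2  J+j₁−j₂=0  J−j₁+j₂=0  j₁+j₂+J+1=3
(j₁±m₁, j₂±m₂, J±M) = (0,2,2,0,0,0)
P² = 4/3
sum k=2..2:
  [2] +1/2 = 1/2
S = 1/2
C² = P²·S² = 1/3 ; C = +0.577350

+√(1/3) ≈ +0.577350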